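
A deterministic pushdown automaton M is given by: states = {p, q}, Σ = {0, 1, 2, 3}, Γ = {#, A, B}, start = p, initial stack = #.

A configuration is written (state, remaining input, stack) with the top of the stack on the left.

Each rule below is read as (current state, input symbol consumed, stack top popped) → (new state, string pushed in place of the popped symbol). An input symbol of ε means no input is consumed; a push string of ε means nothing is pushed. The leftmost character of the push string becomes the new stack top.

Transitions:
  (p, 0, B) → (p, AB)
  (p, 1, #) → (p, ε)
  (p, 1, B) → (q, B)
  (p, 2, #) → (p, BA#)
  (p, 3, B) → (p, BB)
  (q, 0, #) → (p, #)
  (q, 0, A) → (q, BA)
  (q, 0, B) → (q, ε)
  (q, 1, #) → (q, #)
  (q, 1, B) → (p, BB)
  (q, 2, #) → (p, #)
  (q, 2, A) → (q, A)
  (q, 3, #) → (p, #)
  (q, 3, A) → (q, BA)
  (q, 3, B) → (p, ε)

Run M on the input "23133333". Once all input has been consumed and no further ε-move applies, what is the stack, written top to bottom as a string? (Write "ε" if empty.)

BBBBBA#

(p, 23133333, #) ⊢ (p, 3133333, BA#) ⊢ (p, 133333, BBA#) ⊢ (q, 33333, BBA#) ⊢ (p, 3333, BA#) ⊢ (p, 333, BBA#) ⊢ (p, 33, BBBA#) ⊢ (p, 3, BBBBA#) ⊢ (p, ε, BBBBBA#)
All input consumed in state p with stack BBBBBA#.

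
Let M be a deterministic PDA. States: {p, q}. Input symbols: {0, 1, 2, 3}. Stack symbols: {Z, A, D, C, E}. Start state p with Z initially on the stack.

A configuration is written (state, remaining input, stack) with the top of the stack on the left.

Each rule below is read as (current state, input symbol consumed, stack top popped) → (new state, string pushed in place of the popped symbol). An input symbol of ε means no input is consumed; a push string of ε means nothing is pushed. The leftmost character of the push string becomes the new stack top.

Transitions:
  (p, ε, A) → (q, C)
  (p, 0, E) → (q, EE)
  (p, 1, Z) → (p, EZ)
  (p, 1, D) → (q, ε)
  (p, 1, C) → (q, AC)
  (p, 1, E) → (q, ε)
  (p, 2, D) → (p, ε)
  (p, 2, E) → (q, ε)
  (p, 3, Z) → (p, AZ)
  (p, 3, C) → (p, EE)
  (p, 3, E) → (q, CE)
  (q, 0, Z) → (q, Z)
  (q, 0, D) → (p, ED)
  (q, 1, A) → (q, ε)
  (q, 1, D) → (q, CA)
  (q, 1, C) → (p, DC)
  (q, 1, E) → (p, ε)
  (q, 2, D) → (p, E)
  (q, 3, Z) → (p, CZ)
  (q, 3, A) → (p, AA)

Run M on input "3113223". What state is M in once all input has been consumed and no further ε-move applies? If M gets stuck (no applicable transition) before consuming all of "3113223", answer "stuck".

(p, 3113223, Z) ⊢ (p, 113223, AZ) ⊢ (q, 113223, CZ) ⊢ (p, 13223, DCZ) ⊢ (q, 3223, CZ)
No transition for (q, 3, top C); M blocks with input 3223 remaining.

stuck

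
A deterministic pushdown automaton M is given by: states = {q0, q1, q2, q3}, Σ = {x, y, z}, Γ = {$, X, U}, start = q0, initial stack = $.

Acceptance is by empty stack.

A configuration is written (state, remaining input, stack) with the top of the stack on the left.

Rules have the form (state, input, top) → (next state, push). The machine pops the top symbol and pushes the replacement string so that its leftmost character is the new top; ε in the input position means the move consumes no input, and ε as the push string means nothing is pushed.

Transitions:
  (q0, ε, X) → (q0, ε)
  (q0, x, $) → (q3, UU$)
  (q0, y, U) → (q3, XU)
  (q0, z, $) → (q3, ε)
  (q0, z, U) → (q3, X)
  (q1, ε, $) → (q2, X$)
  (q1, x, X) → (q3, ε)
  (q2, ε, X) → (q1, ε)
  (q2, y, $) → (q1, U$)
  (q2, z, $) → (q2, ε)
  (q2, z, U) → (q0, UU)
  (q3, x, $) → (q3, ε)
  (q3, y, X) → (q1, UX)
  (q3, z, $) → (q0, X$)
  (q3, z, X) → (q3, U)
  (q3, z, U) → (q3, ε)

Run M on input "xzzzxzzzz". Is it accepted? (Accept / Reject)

(q0, xzzzxzzzz, $)
  read x, top $: go to q3, push UU$ → (q3, zzzxzzzz, UU$)
  read z, top U: go to q3, push ε → (q3, zzxzzzz, U$)
  read z, top U: go to q3, push ε → (q3, zxzzzz, $)
  read z, top $: go to q0, push X$ → (q0, xzzzz, X$)
  ε-move, top X: go to q0, push ε → (q0, xzzzz, $)
  read x, top $: go to q3, push UU$ → (q3, zzzz, UU$)
  read z, top U: go to q3, push ε → (q3, zzz, U$)
  read z, top U: go to q3, push ε → (q3, zz, $)
  read z, top $: go to q0, push X$ → (q0, z, X$)
  ε-move, top X: go to q0, push ε → (q0, z, $)
  read z, top $: go to q3, push ε → (q3, ε, ε)
All input consumed and the stack is empty.

Accept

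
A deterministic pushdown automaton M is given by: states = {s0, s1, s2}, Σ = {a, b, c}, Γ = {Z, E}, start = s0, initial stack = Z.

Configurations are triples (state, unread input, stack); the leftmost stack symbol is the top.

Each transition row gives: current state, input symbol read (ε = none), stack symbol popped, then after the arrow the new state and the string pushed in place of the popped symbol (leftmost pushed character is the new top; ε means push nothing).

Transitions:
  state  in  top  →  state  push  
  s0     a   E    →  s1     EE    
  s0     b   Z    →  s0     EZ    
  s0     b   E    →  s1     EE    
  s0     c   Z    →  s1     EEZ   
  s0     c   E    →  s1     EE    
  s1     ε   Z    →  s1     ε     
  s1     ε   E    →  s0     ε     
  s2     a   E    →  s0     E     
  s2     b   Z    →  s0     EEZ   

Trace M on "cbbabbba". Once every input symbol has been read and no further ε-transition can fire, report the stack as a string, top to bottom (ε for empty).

EZ

(s0, cbbabbba, Z)
  read c, top Z: go to s1, push EEZ → (s1, bbabbba, EEZ)
  ε-move, top E: go to s0, push ε → (s0, bbabbba, EZ)
  read b, top E: go to s1, push EE → (s1, babbba, EEZ)
  ε-move, top E: go to s0, push ε → (s0, babbba, EZ)
  read b, top E: go to s1, push EE → (s1, abbba, EEZ)
  ε-move, top E: go to s0, push ε → (s0, abbba, EZ)
  read a, top E: go to s1, push EE → (s1, bbba, EEZ)
  ε-move, top E: go to s0, push ε → (s0, bbba, EZ)
  read b, top E: go to s1, push EE → (s1, bba, EEZ)
  ε-move, top E: go to s0, push ε → (s0, bba, EZ)
  read b, top E: go to s1, push EE → (s1, ba, EEZ)
  ε-move, top E: go to s0, push ε → (s0, ba, EZ)
  read b, top E: go to s1, push EE → (s1, a, EEZ)
  ε-move, top E: go to s0, push ε → (s0, a, EZ)
  read a, top E: go to s1, push EE → (s1, ε, EEZ)
  ε-move, top E: go to s0, push ε → (s0, ε, EZ)
All input consumed in state s0 with stack EZ.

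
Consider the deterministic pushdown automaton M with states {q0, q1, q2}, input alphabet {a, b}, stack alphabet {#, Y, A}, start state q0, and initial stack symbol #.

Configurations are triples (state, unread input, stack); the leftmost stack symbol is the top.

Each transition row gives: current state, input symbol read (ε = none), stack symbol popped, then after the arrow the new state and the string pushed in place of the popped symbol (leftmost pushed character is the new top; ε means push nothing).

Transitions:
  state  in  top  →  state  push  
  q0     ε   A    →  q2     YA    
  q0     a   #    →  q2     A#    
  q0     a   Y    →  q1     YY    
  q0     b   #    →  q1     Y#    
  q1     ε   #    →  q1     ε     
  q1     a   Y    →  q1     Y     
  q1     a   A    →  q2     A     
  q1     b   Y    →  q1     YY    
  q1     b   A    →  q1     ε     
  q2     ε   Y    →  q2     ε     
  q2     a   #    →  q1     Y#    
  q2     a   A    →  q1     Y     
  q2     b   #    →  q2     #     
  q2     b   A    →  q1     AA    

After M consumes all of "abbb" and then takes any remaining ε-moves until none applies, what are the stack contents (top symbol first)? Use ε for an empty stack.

(q0, abbb, #)
  read a, top #: go to q2, push A# → (q2, bbb, A#)
  read b, top A: go to q1, push AA → (q1, bb, AA#)
  read b, top A: go to q1, push ε → (q1, b, A#)
  read b, top A: go to q1, push ε → (q1, ε, #)
  ε-move, top #: go to q1, push ε → (q1, ε, ε)
All input consumed in state q1 with stack ε.

ε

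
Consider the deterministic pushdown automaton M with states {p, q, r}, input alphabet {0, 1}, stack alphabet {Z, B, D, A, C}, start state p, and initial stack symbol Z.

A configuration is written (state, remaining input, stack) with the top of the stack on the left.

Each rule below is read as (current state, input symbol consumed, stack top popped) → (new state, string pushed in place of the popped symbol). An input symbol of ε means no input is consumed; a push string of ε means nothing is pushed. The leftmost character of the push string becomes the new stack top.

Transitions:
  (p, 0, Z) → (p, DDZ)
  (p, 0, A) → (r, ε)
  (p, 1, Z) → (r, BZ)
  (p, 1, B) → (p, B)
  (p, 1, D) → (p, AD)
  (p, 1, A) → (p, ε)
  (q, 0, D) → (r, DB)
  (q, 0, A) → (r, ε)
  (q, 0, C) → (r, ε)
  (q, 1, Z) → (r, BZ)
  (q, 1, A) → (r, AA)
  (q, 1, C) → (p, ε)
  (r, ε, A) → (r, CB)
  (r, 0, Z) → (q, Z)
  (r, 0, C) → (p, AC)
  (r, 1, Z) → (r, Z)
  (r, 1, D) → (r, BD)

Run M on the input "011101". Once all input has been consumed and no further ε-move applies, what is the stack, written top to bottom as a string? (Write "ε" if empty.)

(p, 011101, Z) ⊢ (p, 11101, DDZ) ⊢ (p, 1101, ADDZ) ⊢ (p, 101, DDZ) ⊢ (p, 01, ADDZ) ⊢ (r, 1, DDZ) ⊢ (r, ε, BDDZ)
All input consumed in state r with stack BDDZ.

BDDZ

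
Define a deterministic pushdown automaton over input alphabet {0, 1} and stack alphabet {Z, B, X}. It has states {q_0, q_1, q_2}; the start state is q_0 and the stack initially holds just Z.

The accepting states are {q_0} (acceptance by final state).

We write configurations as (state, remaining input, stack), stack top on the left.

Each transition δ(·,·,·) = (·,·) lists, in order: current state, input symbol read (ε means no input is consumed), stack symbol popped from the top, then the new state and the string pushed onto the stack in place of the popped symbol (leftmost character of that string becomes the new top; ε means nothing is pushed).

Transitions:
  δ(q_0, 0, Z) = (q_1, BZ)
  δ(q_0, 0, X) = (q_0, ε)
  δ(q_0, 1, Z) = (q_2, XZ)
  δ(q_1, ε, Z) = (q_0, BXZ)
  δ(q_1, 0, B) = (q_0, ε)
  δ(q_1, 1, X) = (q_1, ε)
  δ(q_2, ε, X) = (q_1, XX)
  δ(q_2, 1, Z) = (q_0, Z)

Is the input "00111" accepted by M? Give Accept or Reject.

(q_0, 00111, Z)
  read 0, top Z: go to q_1, push BZ → (q_1, 0111, BZ)
  read 0, top B: go to q_0, push ε → (q_0, 111, Z)
  read 1, top Z: go to q_2, push XZ → (q_2, 11, XZ)
  ε-move, top X: go to q_1, push XX → (q_1, 11, XXZ)
  read 1, top X: go to q_1, push ε → (q_1, 1, XZ)
  read 1, top X: go to q_1, push ε → (q_1, ε, Z)
  ε-move, top Z: go to q_0, push BXZ → (q_0, ε, BXZ)
All input consumed; state q_0 ∈ F.

Accept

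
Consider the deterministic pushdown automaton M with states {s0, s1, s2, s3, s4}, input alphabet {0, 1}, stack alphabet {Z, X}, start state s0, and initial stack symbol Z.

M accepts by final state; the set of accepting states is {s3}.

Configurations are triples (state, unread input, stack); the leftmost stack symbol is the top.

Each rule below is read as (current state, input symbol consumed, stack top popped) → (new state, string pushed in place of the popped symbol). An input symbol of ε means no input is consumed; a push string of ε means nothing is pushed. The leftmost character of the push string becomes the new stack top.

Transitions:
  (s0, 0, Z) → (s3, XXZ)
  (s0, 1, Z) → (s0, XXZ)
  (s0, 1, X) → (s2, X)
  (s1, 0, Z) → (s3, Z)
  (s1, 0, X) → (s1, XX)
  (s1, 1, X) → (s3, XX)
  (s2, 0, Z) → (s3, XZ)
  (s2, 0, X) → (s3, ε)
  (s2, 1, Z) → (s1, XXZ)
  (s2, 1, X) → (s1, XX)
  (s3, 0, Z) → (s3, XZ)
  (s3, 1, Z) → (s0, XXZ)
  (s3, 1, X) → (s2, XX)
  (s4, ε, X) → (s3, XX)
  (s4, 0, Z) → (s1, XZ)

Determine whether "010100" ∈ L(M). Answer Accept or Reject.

Reject

(s0, 010100, Z)
  read 0, top Z: go to s3, push XXZ → (s3, 10100, XXZ)
  read 1, top X: go to s2, push XX → (s2, 0100, XXXZ)
  read 0, top X: go to s3, push ε → (s3, 100, XXZ)
  read 1, top X: go to s2, push XX → (s2, 00, XXXZ)
  read 0, top X: go to s3, push ε → (s3, 0, XXZ)
No transition applies at (s3, 0, XXZ); input not fully consumed.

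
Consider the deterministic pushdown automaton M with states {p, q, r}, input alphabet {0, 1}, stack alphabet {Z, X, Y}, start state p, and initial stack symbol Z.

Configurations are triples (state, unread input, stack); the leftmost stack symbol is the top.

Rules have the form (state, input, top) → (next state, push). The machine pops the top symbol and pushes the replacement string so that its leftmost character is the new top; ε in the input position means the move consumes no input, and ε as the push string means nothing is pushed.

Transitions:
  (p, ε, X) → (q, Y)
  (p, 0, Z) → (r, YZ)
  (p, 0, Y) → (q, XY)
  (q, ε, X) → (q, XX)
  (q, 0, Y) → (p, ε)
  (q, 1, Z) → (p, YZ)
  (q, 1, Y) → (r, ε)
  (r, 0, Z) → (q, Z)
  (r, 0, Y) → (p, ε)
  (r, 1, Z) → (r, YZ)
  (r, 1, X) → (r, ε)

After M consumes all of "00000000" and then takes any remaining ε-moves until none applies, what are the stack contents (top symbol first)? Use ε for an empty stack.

(p, 00000000, Z)
  read 0, top Z: go to r, push YZ → (r, 0000000, YZ)
  read 0, top Y: go to p, push ε → (p, 000000, Z)
  read 0, top Z: go to r, push YZ → (r, 00000, YZ)
  read 0, top Y: go to p, push ε → (p, 0000, Z)
  read 0, top Z: go to r, push YZ → (r, 000, YZ)
  read 0, top Y: go to p, push ε → (p, 00, Z)
  read 0, top Z: go to r, push YZ → (r, 0, YZ)
  read 0, top Y: go to p, push ε → (p, ε, Z)
All input consumed in state p with stack Z.

Z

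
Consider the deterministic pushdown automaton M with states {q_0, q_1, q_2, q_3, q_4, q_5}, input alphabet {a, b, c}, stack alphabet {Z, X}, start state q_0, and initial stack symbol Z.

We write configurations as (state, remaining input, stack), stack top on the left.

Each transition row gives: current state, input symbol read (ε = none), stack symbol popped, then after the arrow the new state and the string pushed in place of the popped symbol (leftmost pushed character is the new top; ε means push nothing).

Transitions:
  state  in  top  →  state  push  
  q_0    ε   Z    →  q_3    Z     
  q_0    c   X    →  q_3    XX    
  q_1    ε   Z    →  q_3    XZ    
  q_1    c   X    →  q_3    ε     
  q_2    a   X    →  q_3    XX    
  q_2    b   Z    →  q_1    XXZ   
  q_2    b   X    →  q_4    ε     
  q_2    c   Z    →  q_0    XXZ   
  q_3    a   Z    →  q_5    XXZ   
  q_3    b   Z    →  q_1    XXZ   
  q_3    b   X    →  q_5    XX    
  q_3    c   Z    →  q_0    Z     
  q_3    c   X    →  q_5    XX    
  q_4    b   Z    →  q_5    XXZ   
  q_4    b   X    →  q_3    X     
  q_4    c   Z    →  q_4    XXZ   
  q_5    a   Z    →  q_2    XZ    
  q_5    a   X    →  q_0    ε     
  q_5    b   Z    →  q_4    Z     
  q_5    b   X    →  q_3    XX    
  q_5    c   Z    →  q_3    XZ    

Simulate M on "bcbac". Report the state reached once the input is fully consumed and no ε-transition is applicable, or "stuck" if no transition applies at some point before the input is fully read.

(q_0, bcbac, Z)
  ε-move, top Z: go to q_3, push Z → (q_3, bcbac, Z)
  read b, top Z: go to q_1, push XXZ → (q_1, cbac, XXZ)
  read c, top X: go to q_3, push ε → (q_3, bac, XZ)
  read b, top X: go to q_5, push XX → (q_5, ac, XXZ)
  read a, top X: go to q_0, push ε → (q_0, c, XZ)
  read c, top X: go to q_3, push XX → (q_3, ε, XXZ)
All input consumed; M is in state q_3.

q_3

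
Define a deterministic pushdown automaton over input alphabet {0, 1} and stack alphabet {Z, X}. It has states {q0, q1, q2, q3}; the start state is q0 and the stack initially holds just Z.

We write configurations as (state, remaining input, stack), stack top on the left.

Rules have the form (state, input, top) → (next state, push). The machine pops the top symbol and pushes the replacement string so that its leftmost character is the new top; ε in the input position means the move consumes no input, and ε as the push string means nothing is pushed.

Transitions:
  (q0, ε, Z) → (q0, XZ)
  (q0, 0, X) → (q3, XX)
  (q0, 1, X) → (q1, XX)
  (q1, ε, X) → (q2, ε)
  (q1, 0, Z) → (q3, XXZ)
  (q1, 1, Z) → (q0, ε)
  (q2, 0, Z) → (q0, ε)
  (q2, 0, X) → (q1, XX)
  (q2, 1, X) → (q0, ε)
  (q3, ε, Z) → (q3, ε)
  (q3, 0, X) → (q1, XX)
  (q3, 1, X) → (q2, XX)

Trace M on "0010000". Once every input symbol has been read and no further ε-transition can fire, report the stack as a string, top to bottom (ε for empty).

(q0, 0010000, Z)
  ε-move, top Z: go to q0, push XZ → (q0, 0010000, XZ)
  read 0, top X: go to q3, push XX → (q3, 010000, XXZ)
  read 0, top X: go to q1, push XX → (q1, 10000, XXXZ)
  ε-move, top X: go to q2, push ε → (q2, 10000, XXZ)
  read 1, top X: go to q0, push ε → (q0, 0000, XZ)
  read 0, top X: go to q3, push XX → (q3, 000, XXZ)
  read 0, top X: go to q1, push XX → (q1, 00, XXXZ)
  ε-move, top X: go to q2, push ε → (q2, 00, XXZ)
  read 0, top X: go to q1, push XX → (q1, 0, XXXZ)
  ε-move, top X: go to q2, push ε → (q2, 0, XXZ)
  read 0, top X: go to q1, push XX → (q1, ε, XXXZ)
  ε-move, top X: go to q2, push ε → (q2, ε, XXZ)
All input consumed in state q2 with stack XXZ.

XXZ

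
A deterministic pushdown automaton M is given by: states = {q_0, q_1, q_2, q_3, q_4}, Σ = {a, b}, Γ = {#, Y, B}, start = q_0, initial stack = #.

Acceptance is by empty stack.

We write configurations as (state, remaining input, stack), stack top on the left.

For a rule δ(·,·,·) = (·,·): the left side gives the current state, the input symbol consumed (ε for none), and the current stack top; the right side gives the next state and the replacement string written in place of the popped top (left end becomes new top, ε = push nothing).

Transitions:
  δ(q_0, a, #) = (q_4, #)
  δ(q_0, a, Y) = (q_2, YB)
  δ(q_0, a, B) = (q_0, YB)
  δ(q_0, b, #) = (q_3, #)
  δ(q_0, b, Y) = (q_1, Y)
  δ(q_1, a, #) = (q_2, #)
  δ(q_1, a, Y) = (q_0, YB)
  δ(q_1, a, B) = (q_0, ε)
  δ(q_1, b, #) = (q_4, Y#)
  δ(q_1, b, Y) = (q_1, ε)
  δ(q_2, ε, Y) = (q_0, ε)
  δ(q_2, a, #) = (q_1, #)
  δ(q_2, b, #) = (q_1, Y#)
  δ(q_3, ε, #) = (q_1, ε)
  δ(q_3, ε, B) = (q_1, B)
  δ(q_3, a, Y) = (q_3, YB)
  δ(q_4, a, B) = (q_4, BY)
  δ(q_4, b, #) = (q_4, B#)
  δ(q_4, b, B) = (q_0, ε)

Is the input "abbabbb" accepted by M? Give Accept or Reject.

Accept

(q_0, abbabbb, #)
  read a, top #: go to q_4, push # → (q_4, bbabbb, #)
  read b, top #: go to q_4, push B# → (q_4, babbb, B#)
  read b, top B: go to q_0, push ε → (q_0, abbb, #)
  read a, top #: go to q_4, push # → (q_4, bbb, #)
  read b, top #: go to q_4, push B# → (q_4, bb, B#)
  read b, top B: go to q_0, push ε → (q_0, b, #)
  read b, top #: go to q_3, push # → (q_3, ε, #)
  ε-move, top #: go to q_1, push ε → (q_1, ε, ε)
All input consumed and the stack is empty.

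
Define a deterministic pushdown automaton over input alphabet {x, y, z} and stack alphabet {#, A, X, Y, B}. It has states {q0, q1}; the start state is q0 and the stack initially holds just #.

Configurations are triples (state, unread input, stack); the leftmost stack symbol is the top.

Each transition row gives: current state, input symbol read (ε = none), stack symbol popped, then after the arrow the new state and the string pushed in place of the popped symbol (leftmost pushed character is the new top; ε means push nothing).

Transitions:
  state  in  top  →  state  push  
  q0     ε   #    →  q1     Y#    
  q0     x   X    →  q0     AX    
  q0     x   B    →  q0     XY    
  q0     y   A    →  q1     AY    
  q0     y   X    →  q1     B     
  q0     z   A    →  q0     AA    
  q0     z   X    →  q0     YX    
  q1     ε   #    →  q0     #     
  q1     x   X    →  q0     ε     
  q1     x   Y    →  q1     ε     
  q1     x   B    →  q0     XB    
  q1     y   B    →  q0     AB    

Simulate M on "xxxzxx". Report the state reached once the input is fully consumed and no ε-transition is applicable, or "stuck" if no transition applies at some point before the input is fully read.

(q0, xxxzxx, #) ⊢ (q1, xxxzxx, Y#) ⊢ (q1, xxzxx, #) ⊢ (q0, xxzxx, #) ⊢ (q1, xxzxx, Y#) ⊢ (q1, xzxx, #) ⊢ (q0, xzxx, #) ⊢ (q1, xzxx, Y#) ⊢ (q1, zxx, #) ⊢ (q0, zxx, #) ⊢ (q1, zxx, Y#)
No transition for (q1, z, top Y); M blocks with input zxx remaining.

stuck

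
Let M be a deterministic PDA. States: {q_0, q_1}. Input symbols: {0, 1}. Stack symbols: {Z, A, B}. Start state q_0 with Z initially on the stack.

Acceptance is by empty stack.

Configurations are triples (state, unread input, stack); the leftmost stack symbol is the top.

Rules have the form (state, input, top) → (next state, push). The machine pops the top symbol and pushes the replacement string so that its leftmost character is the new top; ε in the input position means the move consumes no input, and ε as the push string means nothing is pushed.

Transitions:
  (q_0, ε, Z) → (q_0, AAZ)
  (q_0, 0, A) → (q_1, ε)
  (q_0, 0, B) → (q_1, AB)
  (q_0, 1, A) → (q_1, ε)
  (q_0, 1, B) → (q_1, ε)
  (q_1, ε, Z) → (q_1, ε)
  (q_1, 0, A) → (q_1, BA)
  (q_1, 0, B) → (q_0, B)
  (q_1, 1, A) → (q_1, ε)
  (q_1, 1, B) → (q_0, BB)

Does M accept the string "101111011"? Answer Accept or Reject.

Accept

(q_0, 101111011, Z)
  ε-move, top Z: go to q_0, push AAZ → (q_0, 101111011, AAZ)
  read 1, top A: go to q_1, push ε → (q_1, 01111011, AZ)
  read 0, top A: go to q_1, push BA → (q_1, 1111011, BAZ)
  read 1, top B: go to q_0, push BB → (q_0, 111011, BBAZ)
  read 1, top B: go to q_1, push ε → (q_1, 11011, BAZ)
  read 1, top B: go to q_0, push BB → (q_0, 1011, BBAZ)
  read 1, top B: go to q_1, push ε → (q_1, 011, BAZ)
  read 0, top B: go to q_0, push B → (q_0, 11, BAZ)
  read 1, top B: go to q_1, push ε → (q_1, 1, AZ)
  read 1, top A: go to q_1, push ε → (q_1, ε, Z)
  ε-move, top Z: go to q_1, push ε → (q_1, ε, ε)
All input consumed and the stack is empty.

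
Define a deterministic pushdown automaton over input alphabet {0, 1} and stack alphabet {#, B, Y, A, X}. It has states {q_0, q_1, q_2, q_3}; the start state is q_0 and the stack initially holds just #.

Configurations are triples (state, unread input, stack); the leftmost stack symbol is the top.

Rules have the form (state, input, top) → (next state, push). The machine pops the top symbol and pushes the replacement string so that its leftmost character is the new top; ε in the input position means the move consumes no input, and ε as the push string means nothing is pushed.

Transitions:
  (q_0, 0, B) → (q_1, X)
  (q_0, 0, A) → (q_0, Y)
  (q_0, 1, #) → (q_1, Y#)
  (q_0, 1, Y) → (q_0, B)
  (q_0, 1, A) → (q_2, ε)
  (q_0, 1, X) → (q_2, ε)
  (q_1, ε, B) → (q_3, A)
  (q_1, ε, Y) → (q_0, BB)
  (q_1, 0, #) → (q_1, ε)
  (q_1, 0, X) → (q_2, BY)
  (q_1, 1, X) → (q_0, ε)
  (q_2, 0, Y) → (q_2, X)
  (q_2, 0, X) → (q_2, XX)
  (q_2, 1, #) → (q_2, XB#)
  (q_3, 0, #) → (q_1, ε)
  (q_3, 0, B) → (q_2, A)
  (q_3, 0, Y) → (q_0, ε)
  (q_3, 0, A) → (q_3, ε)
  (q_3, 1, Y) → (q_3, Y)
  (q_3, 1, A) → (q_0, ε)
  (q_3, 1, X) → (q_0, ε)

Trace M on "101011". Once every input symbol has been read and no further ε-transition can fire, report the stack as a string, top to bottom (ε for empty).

BB#

(q_0, 101011, #)
  read 1, top #: go to q_1, push Y# → (q_1, 01011, Y#)
  ε-move, top Y: go to q_0, push BB → (q_0, 01011, BB#)
  read 0, top B: go to q_1, push X → (q_1, 1011, XB#)
  read 1, top X: go to q_0, push ε → (q_0, 011, B#)
  read 0, top B: go to q_1, push X → (q_1, 11, X#)
  read 1, top X: go to q_0, push ε → (q_0, 1, #)
  read 1, top #: go to q_1, push Y# → (q_1, ε, Y#)
  ε-move, top Y: go to q_0, push BB → (q_0, ε, BB#)
All input consumed in state q_0 with stack BB#.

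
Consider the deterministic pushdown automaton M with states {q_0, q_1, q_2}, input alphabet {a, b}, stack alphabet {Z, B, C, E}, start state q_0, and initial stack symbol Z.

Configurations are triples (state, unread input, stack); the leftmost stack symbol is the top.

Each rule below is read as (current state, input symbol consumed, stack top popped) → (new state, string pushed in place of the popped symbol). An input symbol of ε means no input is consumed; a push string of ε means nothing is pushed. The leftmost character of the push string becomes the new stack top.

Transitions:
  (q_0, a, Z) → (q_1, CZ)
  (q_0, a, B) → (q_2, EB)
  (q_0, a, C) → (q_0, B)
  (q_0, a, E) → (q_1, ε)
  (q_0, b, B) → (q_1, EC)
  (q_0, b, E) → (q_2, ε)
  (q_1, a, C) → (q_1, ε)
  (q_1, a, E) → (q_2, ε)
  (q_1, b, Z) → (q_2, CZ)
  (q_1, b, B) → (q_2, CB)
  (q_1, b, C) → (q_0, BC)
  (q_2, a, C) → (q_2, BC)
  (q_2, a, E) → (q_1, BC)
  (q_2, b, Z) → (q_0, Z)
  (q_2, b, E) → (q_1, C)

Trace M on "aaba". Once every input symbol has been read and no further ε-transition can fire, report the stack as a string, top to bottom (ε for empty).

(q_0, aaba, Z)
  read a, top Z: go to q_1, push CZ → (q_1, aba, CZ)
  read a, top C: go to q_1, push ε → (q_1, ba, Z)
  read b, top Z: go to q_2, push CZ → (q_2, a, CZ)
  read a, top C: go to q_2, push BC → (q_2, ε, BCZ)
All input consumed in state q_2 with stack BCZ.

BCZ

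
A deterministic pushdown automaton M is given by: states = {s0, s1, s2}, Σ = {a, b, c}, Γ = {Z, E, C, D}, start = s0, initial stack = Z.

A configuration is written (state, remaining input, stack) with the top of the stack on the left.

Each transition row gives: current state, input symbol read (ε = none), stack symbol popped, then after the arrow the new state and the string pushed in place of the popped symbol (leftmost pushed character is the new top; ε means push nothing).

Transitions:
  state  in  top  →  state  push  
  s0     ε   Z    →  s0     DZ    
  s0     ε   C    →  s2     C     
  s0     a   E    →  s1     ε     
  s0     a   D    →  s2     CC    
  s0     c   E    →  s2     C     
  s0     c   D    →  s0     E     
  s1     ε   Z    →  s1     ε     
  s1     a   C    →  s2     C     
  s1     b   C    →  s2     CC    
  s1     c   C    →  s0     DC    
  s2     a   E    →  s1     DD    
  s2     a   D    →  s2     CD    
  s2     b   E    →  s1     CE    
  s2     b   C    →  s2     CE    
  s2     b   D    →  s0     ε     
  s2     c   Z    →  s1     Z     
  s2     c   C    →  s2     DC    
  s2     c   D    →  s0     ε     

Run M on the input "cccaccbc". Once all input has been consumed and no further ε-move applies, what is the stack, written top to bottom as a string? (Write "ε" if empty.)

(s0, cccaccbc, Z) ⊢ (s0, cccaccbc, DZ) ⊢ (s0, ccaccbc, EZ) ⊢ (s2, caccbc, CZ) ⊢ (s2, accbc, DCZ) ⊢ (s2, ccbc, CDCZ) ⊢ (s2, cbc, DCDCZ) ⊢ (s0, bc, CDCZ) ⊢ (s2, bc, CDCZ) ⊢ (s2, c, CEDCZ) ⊢ (s2, ε, DCEDCZ)
All input consumed in state s2 with stack DCEDCZ.

DCEDCZ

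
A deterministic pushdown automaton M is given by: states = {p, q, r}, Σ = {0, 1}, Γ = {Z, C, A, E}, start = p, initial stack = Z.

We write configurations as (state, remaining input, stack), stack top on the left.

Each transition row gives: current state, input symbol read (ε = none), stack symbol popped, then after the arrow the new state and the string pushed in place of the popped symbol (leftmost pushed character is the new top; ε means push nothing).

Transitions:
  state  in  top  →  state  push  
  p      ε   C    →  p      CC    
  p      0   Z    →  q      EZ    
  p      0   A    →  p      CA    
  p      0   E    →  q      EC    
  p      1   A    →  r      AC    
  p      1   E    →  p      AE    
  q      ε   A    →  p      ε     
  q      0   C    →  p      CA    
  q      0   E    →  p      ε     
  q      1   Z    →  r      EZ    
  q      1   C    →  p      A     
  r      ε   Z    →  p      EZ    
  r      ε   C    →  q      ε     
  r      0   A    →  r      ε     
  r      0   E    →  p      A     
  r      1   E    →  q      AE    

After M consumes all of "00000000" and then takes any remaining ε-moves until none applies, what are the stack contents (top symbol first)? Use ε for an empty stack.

(p, 00000000, Z)
  read 0, top Z: go to q, push EZ → (q, 0000000, EZ)
  read 0, top E: go to p, push ε → (p, 000000, Z)
  read 0, top Z: go to q, push EZ → (q, 00000, EZ)
  read 0, top E: go to p, push ε → (p, 0000, Z)
  read 0, top Z: go to q, push EZ → (q, 000, EZ)
  read 0, top E: go to p, push ε → (p, 00, Z)
  read 0, top Z: go to q, push EZ → (q, 0, EZ)
  read 0, top E: go to p, push ε → (p, ε, Z)
All input consumed in state p with stack Z.

Z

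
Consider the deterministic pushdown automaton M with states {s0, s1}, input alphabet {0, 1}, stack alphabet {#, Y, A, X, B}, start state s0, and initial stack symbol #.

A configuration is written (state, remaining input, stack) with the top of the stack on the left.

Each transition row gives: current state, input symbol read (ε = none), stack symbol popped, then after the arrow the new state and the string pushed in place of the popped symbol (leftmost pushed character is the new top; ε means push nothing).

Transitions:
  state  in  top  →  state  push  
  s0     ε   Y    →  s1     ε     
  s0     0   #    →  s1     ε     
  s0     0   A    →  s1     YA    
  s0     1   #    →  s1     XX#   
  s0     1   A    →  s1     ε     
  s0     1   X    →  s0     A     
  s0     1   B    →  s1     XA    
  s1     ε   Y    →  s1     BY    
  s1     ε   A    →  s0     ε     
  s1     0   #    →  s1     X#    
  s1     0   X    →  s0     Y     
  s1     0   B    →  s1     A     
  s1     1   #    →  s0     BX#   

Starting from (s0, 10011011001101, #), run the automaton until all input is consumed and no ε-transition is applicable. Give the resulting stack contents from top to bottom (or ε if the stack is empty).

(s0, 10011011001101, #) ⊢ (s1, 0011011001101, XX#) ⊢ (s0, 011011001101, YX#) ⊢ (s1, 011011001101, X#) ⊢ (s0, 11011001101, Y#) ⊢ (s1, 11011001101, #) ⊢ (s0, 1011001101, BX#) ⊢ (s1, 011001101, XAX#) ⊢ (s0, 11001101, YAX#) ⊢ (s1, 11001101, AX#) ⊢ (s0, 11001101, X#) ⊢ (s0, 1001101, A#) ⊢ (s1, 001101, #) ⊢ (s1, 01101, X#) ⊢ (s0, 1101, Y#) ⊢ (s1, 1101, #) ⊢ (s0, 101, BX#) ⊢ (s1, 01, XAX#) ⊢ (s0, 1, YAX#) ⊢ (s1, 1, AX#) ⊢ (s0, 1, X#) ⊢ (s0, ε, A#)
All input consumed in state s0 with stack A#.

A#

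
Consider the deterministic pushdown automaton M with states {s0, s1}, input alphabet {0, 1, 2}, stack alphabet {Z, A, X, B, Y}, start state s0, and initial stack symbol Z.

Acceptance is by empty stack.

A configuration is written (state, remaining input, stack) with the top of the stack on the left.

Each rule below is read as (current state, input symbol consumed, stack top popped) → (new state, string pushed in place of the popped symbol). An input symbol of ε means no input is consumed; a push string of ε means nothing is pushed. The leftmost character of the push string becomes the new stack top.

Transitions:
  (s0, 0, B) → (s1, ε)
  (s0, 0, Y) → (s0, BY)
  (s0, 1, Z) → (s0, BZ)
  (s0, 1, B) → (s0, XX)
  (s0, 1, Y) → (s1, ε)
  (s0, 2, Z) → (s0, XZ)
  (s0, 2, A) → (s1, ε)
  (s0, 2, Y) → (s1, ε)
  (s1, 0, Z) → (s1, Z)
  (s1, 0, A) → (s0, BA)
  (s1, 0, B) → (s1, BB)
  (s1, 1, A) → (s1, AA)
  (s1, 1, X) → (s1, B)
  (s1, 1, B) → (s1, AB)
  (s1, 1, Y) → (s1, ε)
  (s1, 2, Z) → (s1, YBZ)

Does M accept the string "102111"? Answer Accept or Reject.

Reject

(s0, 102111, Z)
  read 1, top Z: go to s0, push BZ → (s0, 02111, BZ)
  read 0, top B: go to s1, push ε → (s1, 2111, Z)
  read 2, top Z: go to s1, push YBZ → (s1, 111, YBZ)
  read 1, top Y: go to s1, push ε → (s1, 11, BZ)
  read 1, top B: go to s1, push AB → (s1, 1, ABZ)
  read 1, top A: go to s1, push AA → (s1, ε, AABZ)
All input consumed; stack is AABZ, not empty, and no further ε-move applies.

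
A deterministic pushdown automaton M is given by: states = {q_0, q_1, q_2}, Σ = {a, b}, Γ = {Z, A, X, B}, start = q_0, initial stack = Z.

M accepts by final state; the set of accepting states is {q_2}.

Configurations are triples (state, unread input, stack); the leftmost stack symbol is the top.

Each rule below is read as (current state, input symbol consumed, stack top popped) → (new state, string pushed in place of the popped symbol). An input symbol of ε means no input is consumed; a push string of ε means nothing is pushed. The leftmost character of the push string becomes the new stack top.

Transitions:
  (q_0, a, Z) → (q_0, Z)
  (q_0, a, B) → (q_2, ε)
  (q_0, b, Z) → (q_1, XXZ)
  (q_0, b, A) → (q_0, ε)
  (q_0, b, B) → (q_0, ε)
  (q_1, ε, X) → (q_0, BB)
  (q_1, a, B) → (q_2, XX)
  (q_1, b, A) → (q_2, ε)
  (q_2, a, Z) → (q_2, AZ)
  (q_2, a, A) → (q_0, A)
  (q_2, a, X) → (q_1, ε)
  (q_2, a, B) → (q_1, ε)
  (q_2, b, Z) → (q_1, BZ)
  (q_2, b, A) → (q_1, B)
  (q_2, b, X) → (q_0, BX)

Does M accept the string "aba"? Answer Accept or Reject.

Accept

(q_0, aba, Z) ⊢ (q_0, ba, Z) ⊢ (q_1, a, XXZ) ⊢ (q_0, a, BBXZ) ⊢ (q_2, ε, BXZ)
All input consumed; state q_2 ∈ F.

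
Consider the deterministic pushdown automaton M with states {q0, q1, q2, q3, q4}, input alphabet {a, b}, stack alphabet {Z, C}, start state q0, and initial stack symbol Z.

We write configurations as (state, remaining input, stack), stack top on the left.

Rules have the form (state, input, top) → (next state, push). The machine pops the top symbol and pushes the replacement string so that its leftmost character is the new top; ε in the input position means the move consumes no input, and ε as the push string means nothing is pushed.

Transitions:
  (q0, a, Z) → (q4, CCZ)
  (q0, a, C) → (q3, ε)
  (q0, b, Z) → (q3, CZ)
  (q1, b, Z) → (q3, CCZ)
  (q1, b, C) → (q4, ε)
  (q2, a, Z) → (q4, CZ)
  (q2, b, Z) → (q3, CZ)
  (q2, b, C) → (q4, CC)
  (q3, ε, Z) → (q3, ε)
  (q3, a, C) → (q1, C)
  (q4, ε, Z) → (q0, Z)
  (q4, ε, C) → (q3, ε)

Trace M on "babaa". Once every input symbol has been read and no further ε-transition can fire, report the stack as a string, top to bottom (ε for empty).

CZ

(q0, babaa, Z)
  read b, top Z: go to q3, push CZ → (q3, abaa, CZ)
  read a, top C: go to q1, push C → (q1, baa, CZ)
  read b, top C: go to q4, push ε → (q4, aa, Z)
  ε-move, top Z: go to q0, push Z → (q0, aa, Z)
  read a, top Z: go to q4, push CCZ → (q4, a, CCZ)
  ε-move, top C: go to q3, push ε → (q3, a, CZ)
  read a, top C: go to q1, push C → (q1, ε, CZ)
All input consumed in state q1 with stack CZ.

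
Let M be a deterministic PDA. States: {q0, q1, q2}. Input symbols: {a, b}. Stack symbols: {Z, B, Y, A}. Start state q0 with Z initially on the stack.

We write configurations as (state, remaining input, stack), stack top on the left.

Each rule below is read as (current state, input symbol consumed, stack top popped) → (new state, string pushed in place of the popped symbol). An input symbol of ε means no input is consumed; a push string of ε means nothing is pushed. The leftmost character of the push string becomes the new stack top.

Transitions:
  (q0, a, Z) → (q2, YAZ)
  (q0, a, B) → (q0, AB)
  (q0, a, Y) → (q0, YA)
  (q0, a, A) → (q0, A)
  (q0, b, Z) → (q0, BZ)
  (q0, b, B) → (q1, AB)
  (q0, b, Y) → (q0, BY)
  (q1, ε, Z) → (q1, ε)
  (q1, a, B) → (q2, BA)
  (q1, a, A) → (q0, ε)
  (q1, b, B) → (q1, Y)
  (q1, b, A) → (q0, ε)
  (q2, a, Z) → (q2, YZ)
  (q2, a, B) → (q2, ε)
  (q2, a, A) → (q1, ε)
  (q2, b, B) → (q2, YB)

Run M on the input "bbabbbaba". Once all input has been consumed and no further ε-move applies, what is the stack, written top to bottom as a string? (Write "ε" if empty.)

(q0, bbabbbaba, Z) ⊢ (q0, babbbaba, BZ) ⊢ (q1, abbbaba, ABZ) ⊢ (q0, bbbaba, BZ) ⊢ (q1, bbaba, ABZ) ⊢ (q0, baba, BZ) ⊢ (q1, aba, ABZ) ⊢ (q0, ba, BZ) ⊢ (q1, a, ABZ) ⊢ (q0, ε, BZ)
All input consumed in state q0 with stack BZ.

BZ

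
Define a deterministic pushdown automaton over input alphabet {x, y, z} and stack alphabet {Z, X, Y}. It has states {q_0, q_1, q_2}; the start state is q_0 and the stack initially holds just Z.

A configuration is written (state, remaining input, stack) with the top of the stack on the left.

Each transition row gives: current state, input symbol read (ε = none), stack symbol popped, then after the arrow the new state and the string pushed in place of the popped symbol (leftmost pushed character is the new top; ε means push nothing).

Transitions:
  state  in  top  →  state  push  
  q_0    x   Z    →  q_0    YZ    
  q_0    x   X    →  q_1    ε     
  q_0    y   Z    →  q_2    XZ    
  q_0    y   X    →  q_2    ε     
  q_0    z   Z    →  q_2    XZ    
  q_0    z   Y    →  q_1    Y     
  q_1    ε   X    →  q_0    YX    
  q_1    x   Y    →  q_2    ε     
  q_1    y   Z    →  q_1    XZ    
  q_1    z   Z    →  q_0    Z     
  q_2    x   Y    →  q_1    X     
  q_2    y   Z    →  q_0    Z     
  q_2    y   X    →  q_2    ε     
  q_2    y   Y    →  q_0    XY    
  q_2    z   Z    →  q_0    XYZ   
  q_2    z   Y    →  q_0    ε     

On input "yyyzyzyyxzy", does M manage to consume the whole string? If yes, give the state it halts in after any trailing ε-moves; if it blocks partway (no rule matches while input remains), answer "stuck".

(q_0, yyyzyzyyxzy, Z)
  read y, top Z: go to q_2, push XZ → (q_2, yyzyzyyxzy, XZ)
  read y, top X: go to q_2, push ε → (q_2, yzyzyyxzy, Z)
  read y, top Z: go to q_0, push Z → (q_0, zyzyyxzy, Z)
  read z, top Z: go to q_2, push XZ → (q_2, yzyyxzy, XZ)
  read y, top X: go to q_2, push ε → (q_2, zyyxzy, Z)
  read z, top Z: go to q_0, push XYZ → (q_0, yyxzy, XYZ)
  read y, top X: go to q_2, push ε → (q_2, yxzy, YZ)
  read y, top Y: go to q_0, push XY → (q_0, xzy, XYZ)
  read x, top X: go to q_1, push ε → (q_1, zy, YZ)
No transition for (q_1, z, top Y); M blocks with input zy remaining.

stuck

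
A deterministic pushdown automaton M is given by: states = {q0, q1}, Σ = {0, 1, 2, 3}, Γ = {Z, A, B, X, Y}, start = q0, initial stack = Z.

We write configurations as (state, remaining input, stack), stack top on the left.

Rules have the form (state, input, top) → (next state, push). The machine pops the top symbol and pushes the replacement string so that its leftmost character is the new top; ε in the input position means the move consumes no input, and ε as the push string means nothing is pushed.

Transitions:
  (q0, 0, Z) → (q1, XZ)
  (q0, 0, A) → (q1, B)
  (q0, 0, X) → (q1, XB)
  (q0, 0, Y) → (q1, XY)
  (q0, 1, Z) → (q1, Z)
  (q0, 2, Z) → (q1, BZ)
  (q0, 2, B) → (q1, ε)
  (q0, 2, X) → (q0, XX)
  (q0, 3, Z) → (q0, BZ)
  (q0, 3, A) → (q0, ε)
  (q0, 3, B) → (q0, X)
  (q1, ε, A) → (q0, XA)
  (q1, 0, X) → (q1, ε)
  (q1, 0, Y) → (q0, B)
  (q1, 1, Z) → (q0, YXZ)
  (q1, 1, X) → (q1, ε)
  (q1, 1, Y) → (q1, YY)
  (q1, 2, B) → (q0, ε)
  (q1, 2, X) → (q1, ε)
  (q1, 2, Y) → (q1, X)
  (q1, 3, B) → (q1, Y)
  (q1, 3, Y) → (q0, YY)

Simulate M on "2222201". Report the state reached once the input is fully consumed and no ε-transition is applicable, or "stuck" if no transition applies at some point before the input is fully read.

stuck

(q0, 2222201, Z)
  read 2, top Z: go to q1, push BZ → (q1, 222201, BZ)
  read 2, top B: go to q0, push ε → (q0, 22201, Z)
  read 2, top Z: go to q1, push BZ → (q1, 2201, BZ)
  read 2, top B: go to q0, push ε → (q0, 201, Z)
  read 2, top Z: go to q1, push BZ → (q1, 01, BZ)
No transition for (q1, 0, top B); M blocks with input 01 remaining.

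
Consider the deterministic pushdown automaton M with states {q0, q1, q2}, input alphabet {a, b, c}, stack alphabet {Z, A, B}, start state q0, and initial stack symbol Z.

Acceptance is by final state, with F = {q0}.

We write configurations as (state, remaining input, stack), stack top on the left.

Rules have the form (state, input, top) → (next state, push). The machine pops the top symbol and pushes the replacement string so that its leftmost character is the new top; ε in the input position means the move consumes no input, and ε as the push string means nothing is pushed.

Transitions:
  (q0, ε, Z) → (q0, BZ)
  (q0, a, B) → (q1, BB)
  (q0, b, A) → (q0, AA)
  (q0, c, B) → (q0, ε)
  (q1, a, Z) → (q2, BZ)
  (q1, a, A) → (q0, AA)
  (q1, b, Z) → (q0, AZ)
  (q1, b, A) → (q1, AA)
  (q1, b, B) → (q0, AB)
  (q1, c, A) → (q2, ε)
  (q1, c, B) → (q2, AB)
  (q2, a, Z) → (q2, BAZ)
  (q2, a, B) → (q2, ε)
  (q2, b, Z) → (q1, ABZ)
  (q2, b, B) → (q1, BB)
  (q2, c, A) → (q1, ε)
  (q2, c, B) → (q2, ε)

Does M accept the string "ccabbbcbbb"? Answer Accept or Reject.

Reject

(q0, ccabbbcbbb, Z)
  ε-move, top Z: go to q0, push BZ → (q0, ccabbbcbbb, BZ)
  read c, top B: go to q0, push ε → (q0, cabbbcbbb, Z)
  ε-move, top Z: go to q0, push BZ → (q0, cabbbcbbb, BZ)
  read c, top B: go to q0, push ε → (q0, abbbcbbb, Z)
  ε-move, top Z: go to q0, push BZ → (q0, abbbcbbb, BZ)
  read a, top B: go to q1, push BB → (q1, bbbcbbb, BBZ)
  read b, top B: go to q0, push AB → (q0, bbcbbb, ABBZ)
  read b, top A: go to q0, push AA → (q0, bcbbb, AABBZ)
  read b, top A: go to q0, push AA → (q0, cbbb, AAABBZ)
No transition applies at (q0, cbbb, AAABBZ); input not fully consumed.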